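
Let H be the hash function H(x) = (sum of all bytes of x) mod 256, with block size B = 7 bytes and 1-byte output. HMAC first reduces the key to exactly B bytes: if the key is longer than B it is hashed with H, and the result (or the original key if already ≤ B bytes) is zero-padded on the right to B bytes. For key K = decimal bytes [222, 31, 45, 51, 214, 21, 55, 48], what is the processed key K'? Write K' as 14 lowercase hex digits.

|K| = 8 > B = 7, so first hash the key.
H(K): sum = 222+31+45+51+214+21+55+48 = 687; mod 256 = 175 → af.
Zero-pad H(K) = af to 7 bytes: K' = af 00 00 00 00 00 00.

af000000000000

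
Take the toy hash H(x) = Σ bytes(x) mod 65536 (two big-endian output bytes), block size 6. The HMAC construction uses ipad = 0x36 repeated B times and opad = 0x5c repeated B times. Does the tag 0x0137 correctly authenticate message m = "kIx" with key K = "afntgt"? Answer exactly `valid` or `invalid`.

Key "afntgt" = 61 66 6e 74 67 74 is exactly B = 6 bytes: K' = 61 66 6e 74 67 74.
K' ⊕ ipad = 57 50 58 42 51 42; K' ⊕ opad = 3d 3a 32 28 3b 28.
Inner hash: sum = 87+80+88+66+81+66+107+73+120 = 768 → 03 00.
Outer hash (recomputed tag): sum = 61+58+50+40+59+40+3+0 = 311 → 01 37.
Recomputed tag = 0137; claimed = 0137 → match.

valid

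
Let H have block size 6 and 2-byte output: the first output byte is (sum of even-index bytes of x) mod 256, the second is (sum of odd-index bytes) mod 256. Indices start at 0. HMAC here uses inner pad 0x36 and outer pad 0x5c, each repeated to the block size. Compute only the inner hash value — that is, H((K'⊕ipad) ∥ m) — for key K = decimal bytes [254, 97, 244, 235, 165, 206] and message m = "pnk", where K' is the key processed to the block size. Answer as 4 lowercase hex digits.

f89a

Key decimal bytes [254, 97, 244, 235, 165, 206] = fe 61 f4 eb a5 ce is exactly B = 6 bytes: K' = fe 61 f4 eb a5 ce.
K' ⊕ ipad = c8 57 c2 dd 93 f8.
Inner input = c8 57 c2 dd 93 f8 ∥ 70 6e 6b.
Inner hash: even-index sum = 760 mod 256 = 248; odd-index sum = 666 mod 256 = 154 → f8 9a.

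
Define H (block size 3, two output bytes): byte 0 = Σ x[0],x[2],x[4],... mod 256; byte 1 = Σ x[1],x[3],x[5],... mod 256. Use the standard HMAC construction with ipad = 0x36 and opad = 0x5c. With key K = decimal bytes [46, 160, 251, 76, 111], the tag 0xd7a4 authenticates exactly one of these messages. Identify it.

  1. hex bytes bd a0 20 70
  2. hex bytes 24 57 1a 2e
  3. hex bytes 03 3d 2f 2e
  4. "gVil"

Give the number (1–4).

1

Key decimal bytes [46, 160, 251, 76, 111] = 2e a0 fb 4c 6f is 5 bytes > B = 3, so hash it first: H(key) = 98 ec, then zero-pad to 3 bytes: K' = 98 ec 00.
K' ⊕ ipad = ae da 36; K' ⊕ opad = c4 b0 5c.
m1: inner = H(ae da 36 bd a0 20 70) = f4 b7; tag = H(c4 b0 5c f4 b7) = d7a4 ← matches
m2: inner = H(ae da 36 24 57 1a 2e) = 69 18; tag = H(c4 b0 5c 69 18) = 3819
m3: inner = H(ae da 36 03 3d 2f 2e) = 4f 0c; tag = H(c4 b0 5c 4f 0c) = 2cff
m4: inner = H(ae da 36 67 56 69 6c) = a6 aa; tag = H(c4 b0 5c a6 aa) = ca56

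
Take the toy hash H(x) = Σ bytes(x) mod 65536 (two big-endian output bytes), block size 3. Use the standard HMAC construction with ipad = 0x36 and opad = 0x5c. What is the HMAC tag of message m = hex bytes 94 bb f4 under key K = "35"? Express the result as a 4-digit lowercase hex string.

01b7

Key "35" = 33 35 is 2 bytes ≤ B = 3; zero-pad to 3 bytes: K' = 33 35 00.
K' ⊕ ipad = 05 03 36.  K' ⊕ opad = 6f 69 5c.
Inner input = (K'⊕ipad) ∥ m = 05 03 36 ∥ 94 bb f4.
Inner hash: sum = 5+3+54+148+187+244 = 641 → 02 81.
Outer input = (K'⊕opad) ∥ inner = 6f 69 5c ∥ 02 81.
Outer hash (tag): sum = 111+105+92+2+129 = 439 → 01 b7.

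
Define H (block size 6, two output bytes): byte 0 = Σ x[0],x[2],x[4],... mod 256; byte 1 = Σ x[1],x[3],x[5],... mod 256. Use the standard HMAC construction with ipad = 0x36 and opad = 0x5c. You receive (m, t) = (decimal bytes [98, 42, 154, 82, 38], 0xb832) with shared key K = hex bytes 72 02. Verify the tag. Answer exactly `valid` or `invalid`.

valid

Key hex bytes 72 02 is 2 bytes ≤ B = 6; zero-pad to 6 bytes: K' = 72 02 00 00 00 00.
K' ⊕ ipad = 44 34 36 36 36 36; K' ⊕ opad = 2e 5e 5c 5c 5c 5c.
Inner hash: even-index sum = 466 mod 256 = 210; odd-index sum = 284 mod 256 = 28 → d2 1c.
Outer hash (recomputed tag): even-index sum = 440 mod 256 = 184; odd-index sum = 306 mod 256 = 50 → b8 32.
Recomputed tag = b832; claimed = b832 → match.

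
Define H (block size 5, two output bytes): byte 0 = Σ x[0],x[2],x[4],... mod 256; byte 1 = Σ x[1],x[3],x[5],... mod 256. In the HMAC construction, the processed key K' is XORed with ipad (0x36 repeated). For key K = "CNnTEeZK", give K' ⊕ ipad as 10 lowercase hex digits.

Key "CNnTEeZK" = 43 4e 6e 54 45 65 5a 4b is 8 bytes > B = 5, so hash it first: H(key) = 50 52, then zero-pad to 5 bytes: K' = 50 52 00 00 00.
XOR each byte with 0x36: 50⊕36=66, 52⊕36=64, 00⊕36=36, 00⊕36=36, 00⊕36=36.

6664363636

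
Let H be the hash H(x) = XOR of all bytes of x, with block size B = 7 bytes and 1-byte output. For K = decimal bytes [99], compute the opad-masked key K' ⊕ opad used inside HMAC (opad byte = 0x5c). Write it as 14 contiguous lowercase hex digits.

3f5c5c5c5c5c5c

Key decimal bytes [99] = 63 is 1 byte ≤ B = 7; zero-pad to 7 bytes: K' = 63 00 00 00 00 00 00.
XOR each byte with 0x5c: 63⊕5c=3f, 00⊕5c=5c, 00⊕5c=5c, 00⊕5c=5c, 00⊕5c=5c, 00⊕5c=5c, 00⊕5c=5c.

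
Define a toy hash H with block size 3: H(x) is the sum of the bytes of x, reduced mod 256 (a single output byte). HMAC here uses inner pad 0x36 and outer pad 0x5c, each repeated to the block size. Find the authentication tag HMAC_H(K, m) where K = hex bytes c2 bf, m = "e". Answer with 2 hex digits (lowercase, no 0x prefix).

f5

Key hex bytes c2 bf is 2 bytes ≤ B = 3; zero-pad to 3 bytes: K' = c2 bf 00.
K' ⊕ ipad = f4 89 36.  K' ⊕ opad = 9e e3 5c.
Inner input = (K'⊕ipad) ∥ m = f4 89 36 ∥ 65.
Inner hash: sum = 244+137+54+101 = 536; mod 256 = 24 → 18.
Outer input = (K'⊕opad) ∥ inner = 9e e3 5c ∥ 18.
Outer hash (tag): sum = 158+227+92+24 = 501; mod 256 = 245 → f5.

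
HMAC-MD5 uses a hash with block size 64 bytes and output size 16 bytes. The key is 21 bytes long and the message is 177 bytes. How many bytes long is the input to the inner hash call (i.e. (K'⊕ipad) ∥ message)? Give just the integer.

241

Key is 21 ≤ 64 bytes, zero-padded: |K'| = 64.
Inner input = (K'⊕ipad) ∥ m → 64 + 177 = 241 bytes.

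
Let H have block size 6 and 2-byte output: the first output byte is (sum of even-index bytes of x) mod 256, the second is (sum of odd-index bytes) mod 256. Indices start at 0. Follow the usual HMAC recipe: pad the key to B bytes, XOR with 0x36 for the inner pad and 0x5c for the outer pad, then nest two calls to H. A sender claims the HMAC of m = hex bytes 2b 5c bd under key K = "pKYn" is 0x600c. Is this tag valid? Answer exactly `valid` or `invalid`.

Key "pKYn" = 70 4b 59 6e is 4 bytes ≤ B = 6; zero-pad to 6 bytes: K' = 70 4b 59 6e 00 00.
K' ⊕ ipad = 46 7d 6f 58 36 36; K' ⊕ opad = 2c 17 05 32 5c 5c.
Inner hash: even-index sum = 467 mod 256 = 211; odd-index sum = 359 mod 256 = 103 → d3 67.
Outer hash (recomputed tag): even-index sum = 352 mod 256 = 96; odd-index sum = 268 mod 256 = 12 → 60 0c.
Recomputed tag = 600c; claimed = 600c → match.

valid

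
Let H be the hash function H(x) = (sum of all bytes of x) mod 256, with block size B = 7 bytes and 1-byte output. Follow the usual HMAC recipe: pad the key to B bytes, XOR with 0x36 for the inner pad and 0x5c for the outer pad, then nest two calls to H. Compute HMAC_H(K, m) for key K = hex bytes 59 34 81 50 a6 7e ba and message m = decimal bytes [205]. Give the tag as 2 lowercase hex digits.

17

Key hex bytes 59 34 81 50 a6 7e ba is exactly B = 7 bytes: K' = 59 34 81 50 a6 7e ba.
K' ⊕ ipad = 6f 02 b7 66 90 48 8c.  K' ⊕ opad = 05 68 dd 0c fa 22 e6.
Inner input = (K'⊕ipad) ∥ m = 6f 02 b7 66 90 48 8c ∥ cd.
Inner hash: sum = 111+2+183+102+144+72+140+205 = 959; mod 256 = 191 → bf.
Outer input = (K'⊕opad) ∥ inner = 05 68 dd 0c fa 22 e6 ∥ bf.
Outer hash (tag): sum = 5+104+221+12+250+34+230+191 = 1047; mod 256 = 23 → 17.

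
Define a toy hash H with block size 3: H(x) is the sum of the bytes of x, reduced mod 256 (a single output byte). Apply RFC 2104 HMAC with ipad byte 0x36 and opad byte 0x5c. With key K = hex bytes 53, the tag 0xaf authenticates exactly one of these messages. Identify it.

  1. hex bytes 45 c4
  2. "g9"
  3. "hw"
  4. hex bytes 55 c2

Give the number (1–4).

4

Key hex bytes 53 is 1 byte ≤ B = 3; zero-pad to 3 bytes: K' = 53 00 00.
K' ⊕ ipad = 65 36 36; K' ⊕ opad = 0f 5c 5c.
m1: inner = H(65 36 36 45 c4) = da; tag = H(0f 5c 5c da) = a1
m2: inner = H(65 36 36 67 39) = 71; tag = H(0f 5c 5c 71) = 38
m3: inner = H(65 36 36 68 77) = b0; tag = H(0f 5c 5c b0) = 77
m4: inner = H(65 36 36 55 c2) = e8; tag = H(0f 5c 5c e8) = af ← matches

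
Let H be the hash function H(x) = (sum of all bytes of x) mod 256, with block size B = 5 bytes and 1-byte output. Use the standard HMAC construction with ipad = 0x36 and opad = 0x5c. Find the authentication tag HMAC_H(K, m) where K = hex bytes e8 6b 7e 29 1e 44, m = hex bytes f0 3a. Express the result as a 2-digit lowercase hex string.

Key hex bytes e8 6b 7e 29 1e 44 is 6 bytes > B = 5, so hash it first: H(key) = 5c, then zero-pad to 5 bytes: K' = 5c 00 00 00 00.
K' ⊕ ipad = 6a 36 36 36 36.  K' ⊕ opad = 00 5c 5c 5c 5c.
Inner input = (K'⊕ipad) ∥ m = 6a 36 36 36 36 ∥ f0 3a.
Inner hash: sum = 106+54+54+54+54+240+58 = 620; mod 256 = 108 → 6c.
Outer input = (K'⊕opad) ∥ inner = 00 5c 5c 5c 5c ∥ 6c.
Outer hash (tag): sum = 0+92+92+92+92+108 = 476; mod 256 = 220 → dc.

dc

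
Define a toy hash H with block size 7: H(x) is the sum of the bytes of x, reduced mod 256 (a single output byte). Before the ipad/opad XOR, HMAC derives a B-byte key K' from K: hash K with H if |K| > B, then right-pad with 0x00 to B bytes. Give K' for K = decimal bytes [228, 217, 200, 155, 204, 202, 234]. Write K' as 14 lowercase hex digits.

e4d9c89bcccaea

Key decimal bytes [228, 217, 200, 155, 204, 202, 234] = e4 d9 c8 9b cc ca ea is exactly B = 7 bytes: K' = e4 d9 c8 9b cc ca ea.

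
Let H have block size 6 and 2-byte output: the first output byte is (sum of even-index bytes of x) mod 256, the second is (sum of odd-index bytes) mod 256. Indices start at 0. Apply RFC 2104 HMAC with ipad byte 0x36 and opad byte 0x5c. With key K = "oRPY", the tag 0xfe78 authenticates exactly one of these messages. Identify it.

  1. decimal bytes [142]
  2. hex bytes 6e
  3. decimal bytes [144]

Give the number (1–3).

Key "oRPY" = 6f 52 50 59 is 4 bytes ≤ B = 6; zero-pad to 6 bytes: K' = 6f 52 50 59 00 00.
K' ⊕ ipad = 59 64 66 6f 36 36; K' ⊕ opad = 33 0e 0c 05 5c 5c.
m1: inner = H(59 64 66 6f 36 36 8e) = 83 09; tag = H(33 0e 0c 05 5c 5c 83 09) = 1e78
m2: inner = H(59 64 66 6f 36 36 6e) = 63 09; tag = H(33 0e 0c 05 5c 5c 63 09) = fe78 ← matches
m3: inner = H(59 64 66 6f 36 36 90) = 85 09; tag = H(33 0e 0c 05 5c 5c 85 09) = 2078

2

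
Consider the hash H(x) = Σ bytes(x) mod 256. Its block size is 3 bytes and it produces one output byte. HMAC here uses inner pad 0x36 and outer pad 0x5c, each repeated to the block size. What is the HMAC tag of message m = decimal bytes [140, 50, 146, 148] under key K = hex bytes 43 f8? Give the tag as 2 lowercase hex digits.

Key hex bytes 43 f8 is 2 bytes ≤ B = 3; zero-pad to 3 bytes: K' = 43 f8 00.
K' ⊕ ipad = 75 ce 36.  K' ⊕ opad = 1f a4 5c.
Inner input = (K'⊕ipad) ∥ m = 75 ce 36 ∥ 8c 32 92 94.
Inner hash: sum = 117+206+54+140+50+146+148 = 861; mod 256 = 93 → 5d.
Outer input = (K'⊕opad) ∥ inner = 1f a4 5c ∥ 5d.
Outer hash (tag): sum = 31+164+92+93 = 380; mod 256 = 124 → 7c.

7c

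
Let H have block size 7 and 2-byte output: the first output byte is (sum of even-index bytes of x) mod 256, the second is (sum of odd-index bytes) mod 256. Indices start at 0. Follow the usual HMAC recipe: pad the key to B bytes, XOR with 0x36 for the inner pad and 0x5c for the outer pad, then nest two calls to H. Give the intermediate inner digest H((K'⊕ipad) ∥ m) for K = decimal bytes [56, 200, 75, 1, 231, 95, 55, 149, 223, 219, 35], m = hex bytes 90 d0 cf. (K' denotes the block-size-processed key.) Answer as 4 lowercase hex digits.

Key decimal bytes [56, 200, 75, 1, 231, 95, 55, 149, 223, 219, 35] = 38 c8 4b 01 e7 5f 37 95 df db 23 is 11 bytes > B = 7, so hash it first: H(key) = a3 98, then zero-pad to 7 bytes: K' = a3 98 00 00 00 00 00.
K' ⊕ ipad = 95 ae 36 36 36 36 36.
Inner input = 95 ae 36 36 36 36 36 ∥ 90 d0 cf.
Inner hash: even-index sum = 519 mod 256 = 7; odd-index sum = 633 mod 256 = 121 → 07 79.

0779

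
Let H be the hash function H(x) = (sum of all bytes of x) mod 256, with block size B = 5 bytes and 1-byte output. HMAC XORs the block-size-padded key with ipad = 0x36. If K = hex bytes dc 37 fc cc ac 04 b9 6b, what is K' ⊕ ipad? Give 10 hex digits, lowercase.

9936363636

Key hex bytes dc 37 fc cc ac 04 b9 6b is 8 bytes > B = 5, so hash it first: H(key) = af, then zero-pad to 5 bytes: K' = af 00 00 00 00.
XOR each byte with 0x36: af⊕36=99, 00⊕36=36, 00⊕36=36, 00⊕36=36, 00⊕36=36.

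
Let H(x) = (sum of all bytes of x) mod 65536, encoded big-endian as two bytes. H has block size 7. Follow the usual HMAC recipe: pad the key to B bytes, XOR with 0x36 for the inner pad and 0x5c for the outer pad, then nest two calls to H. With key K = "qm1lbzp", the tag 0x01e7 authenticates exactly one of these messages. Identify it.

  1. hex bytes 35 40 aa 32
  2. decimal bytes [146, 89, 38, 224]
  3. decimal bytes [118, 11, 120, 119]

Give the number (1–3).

3

Key "qm1lbzp" = 71 6d 31 6c 62 7a 70 is exactly B = 7 bytes: K' = 71 6d 31 6c 62 7a 70.
K' ⊕ ipad = 47 5b 07 5a 54 4c 46; K' ⊕ opad = 2d 31 6d 30 3e 26 2c.
m1: inner = H(47 5b 07 5a 54 4c 46 35 40 aa 32) = 03 3a; tag = H(2d 31 6d 30 3e 26 2c 03 3a) = 01c8
m2: inner = H(47 5b 07 5a 54 4c 46 92 59 26 e0) = 03 da; tag = H(2d 31 6d 30 3e 26 2c 03 da) = 0268
m3: inner = H(47 5b 07 5a 54 4c 46 76 0b 78 77) = 03 59; tag = H(2d 31 6d 30 3e 26 2c 03 59) = 01e7 ← matches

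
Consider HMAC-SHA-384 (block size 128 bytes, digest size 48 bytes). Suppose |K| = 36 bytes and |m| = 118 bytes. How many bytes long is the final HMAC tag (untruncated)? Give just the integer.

The tag is one SHA-384 digest: 48 bytes.

48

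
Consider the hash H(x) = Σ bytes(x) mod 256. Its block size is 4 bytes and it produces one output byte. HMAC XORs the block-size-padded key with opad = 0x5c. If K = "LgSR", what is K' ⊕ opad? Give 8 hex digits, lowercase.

Key "LgSR" = 4c 67 53 52 is exactly B = 4 bytes: K' = 4c 67 53 52.
XOR each byte with 0x5c: 4c⊕5c=10, 67⊕5c=3b, 53⊕5c=0f, 52⊕5c=0e.

103b0f0e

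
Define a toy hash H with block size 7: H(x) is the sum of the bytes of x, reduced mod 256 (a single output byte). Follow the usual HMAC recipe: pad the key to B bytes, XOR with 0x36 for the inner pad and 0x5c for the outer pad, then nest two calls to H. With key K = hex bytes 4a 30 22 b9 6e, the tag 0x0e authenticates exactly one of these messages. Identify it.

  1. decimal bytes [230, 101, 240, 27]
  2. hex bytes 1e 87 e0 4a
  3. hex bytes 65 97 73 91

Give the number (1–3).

1

Key hex bytes 4a 30 22 b9 6e is 5 bytes ≤ B = 7; zero-pad to 7 bytes: K' = 4a 30 22 b9 6e 00 00.
K' ⊕ ipad = 7c 06 14 8f 58 36 36; K' ⊕ opad = 16 6c 7e e5 32 5c 5c.
m1: inner = H(7c 06 14 8f 58 36 36 e6 65 f0 1b) = 3f; tag = H(16 6c 7e e5 32 5c 5c 3f) = 0e ← matches
m2: inner = H(7c 06 14 8f 58 36 36 1e 87 e0 4a) = b8; tag = H(16 6c 7e e5 32 5c 5c b8) = 87
m3: inner = H(7c 06 14 8f 58 36 36 65 97 73 91) = e9; tag = H(16 6c 7e e5 32 5c 5c e9) = b8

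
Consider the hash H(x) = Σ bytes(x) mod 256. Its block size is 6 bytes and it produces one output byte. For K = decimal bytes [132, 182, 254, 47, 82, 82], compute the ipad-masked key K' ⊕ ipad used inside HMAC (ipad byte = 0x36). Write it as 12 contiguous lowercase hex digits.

b280c8196464

Key decimal bytes [132, 182, 254, 47, 82, 82] = 84 b6 fe 2f 52 52 is exactly B = 6 bytes: K' = 84 b6 fe 2f 52 52.
XOR each byte with 0x36: 84⊕36=b2, b6⊕36=80, fe⊕36=c8, 2f⊕36=19, 52⊕36=64, 52⊕36=64.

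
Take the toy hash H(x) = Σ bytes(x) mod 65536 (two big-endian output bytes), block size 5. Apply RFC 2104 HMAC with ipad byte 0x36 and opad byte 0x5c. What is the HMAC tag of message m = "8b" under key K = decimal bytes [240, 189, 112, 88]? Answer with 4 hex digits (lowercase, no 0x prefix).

02f0

Key decimal bytes [240, 189, 112, 88] = f0 bd 70 58 is 4 bytes ≤ B = 5; zero-pad to 5 bytes: K' = f0 bd 70 58 00.
K' ⊕ ipad = c6 8b 46 6e 36.  K' ⊕ opad = ac e1 2c 04 5c.
Inner input = (K'⊕ipad) ∥ m = c6 8b 46 6e 36 ∥ 38 62.
Inner hash: sum = 198+139+70+110+54+56+98 = 725 → 02 d5.
Outer input = (K'⊕opad) ∥ inner = ac e1 2c 04 5c ∥ 02 d5.
Outer hash (tag): sum = 172+225+44+4+92+2+213 = 752 → 02 f0.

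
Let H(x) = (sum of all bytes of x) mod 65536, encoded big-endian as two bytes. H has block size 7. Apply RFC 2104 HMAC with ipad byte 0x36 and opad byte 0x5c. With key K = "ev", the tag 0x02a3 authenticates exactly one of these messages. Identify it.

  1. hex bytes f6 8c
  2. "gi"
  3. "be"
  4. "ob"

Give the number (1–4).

4

Key "ev" = 65 76 is 2 bytes ≤ B = 7; zero-pad to 7 bytes: K' = 65 76 00 00 00 00 00.
K' ⊕ ipad = 53 40 36 36 36 36 36; K' ⊕ opad = 39 2a 5c 5c 5c 5c 5c.
m1: inner = H(53 40 36 36 36 36 36 f6 8c) = 03 23; tag = H(39 2a 5c 5c 5c 5c 5c 03 23) = 0255
m2: inner = H(53 40 36 36 36 36 36 67 69) = 02 71; tag = H(39 2a 5c 5c 5c 5c 5c 02 71) = 02a2
m3: inner = H(53 40 36 36 36 36 36 62 65) = 02 68; tag = H(39 2a 5c 5c 5c 5c 5c 02 68) = 0299
m4: inner = H(53 40 36 36 36 36 36 6f 62) = 02 72; tag = H(39 2a 5c 5c 5c 5c 5c 02 72) = 02a3 ← matches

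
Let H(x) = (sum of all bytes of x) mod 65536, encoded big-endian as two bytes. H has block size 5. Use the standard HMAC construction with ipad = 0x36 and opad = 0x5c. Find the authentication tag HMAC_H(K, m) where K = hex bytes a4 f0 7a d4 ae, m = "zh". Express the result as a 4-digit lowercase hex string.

Key hex bytes a4 f0 7a d4 ae is exactly B = 5 bytes: K' = a4 f0 7a d4 ae.
K' ⊕ ipad = 92 c6 4c e2 98.  K' ⊕ opad = f8 ac 26 88 f2.
Inner input = (K'⊕ipad) ∥ m = 92 c6 4c e2 98 ∥ 7a 68.
Inner hash: sum = 146+198+76+226+152+122+104 = 1024 → 04 00.
Outer input = (K'⊕opad) ∥ inner = f8 ac 26 88 f2 ∥ 04 00.
Outer hash (tag): sum = 248+172+38+136+242+4+0 = 840 → 03 48.

0348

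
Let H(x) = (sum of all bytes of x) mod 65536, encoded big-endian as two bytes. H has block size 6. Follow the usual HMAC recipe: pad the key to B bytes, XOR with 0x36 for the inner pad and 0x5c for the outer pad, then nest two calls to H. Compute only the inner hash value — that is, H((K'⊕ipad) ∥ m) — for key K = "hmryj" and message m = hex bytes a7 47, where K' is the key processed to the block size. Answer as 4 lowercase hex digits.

02cc

Key "hmryj" = 68 6d 72 79 6a is 5 bytes ≤ B = 6; zero-pad to 6 bytes: K' = 68 6d 72 79 6a 00.
K' ⊕ ipad = 5e 5b 44 4f 5c 36.
Inner input = 5e 5b 44 4f 5c 36 ∥ a7 47.
Inner hash: sum = 94+91+68+79+92+54+167+71 = 716 → 02 cc.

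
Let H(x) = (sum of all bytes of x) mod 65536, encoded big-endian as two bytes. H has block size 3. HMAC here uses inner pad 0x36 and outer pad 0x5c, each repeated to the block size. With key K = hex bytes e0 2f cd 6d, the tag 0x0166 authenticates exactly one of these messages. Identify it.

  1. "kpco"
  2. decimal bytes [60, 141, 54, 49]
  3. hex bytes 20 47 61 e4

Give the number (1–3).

Key hex bytes e0 2f cd 6d is 4 bytes > B = 3, so hash it first: H(key) = 02 49, then zero-pad to 3 bytes: K' = 02 49 00.
K' ⊕ ipad = 34 7f 36; K' ⊕ opad = 5e 15 5c.
m1: inner = H(34 7f 36 6b 70 63 6f) = 02 96; tag = H(5e 15 5c 02 96) = 0167
m2: inner = H(34 7f 36 3c 8d 36 31) = 02 19; tag = H(5e 15 5c 02 19) = 00ea
m3: inner = H(34 7f 36 20 47 61 e4) = 02 95; tag = H(5e 15 5c 02 95) = 0166 ← matches

3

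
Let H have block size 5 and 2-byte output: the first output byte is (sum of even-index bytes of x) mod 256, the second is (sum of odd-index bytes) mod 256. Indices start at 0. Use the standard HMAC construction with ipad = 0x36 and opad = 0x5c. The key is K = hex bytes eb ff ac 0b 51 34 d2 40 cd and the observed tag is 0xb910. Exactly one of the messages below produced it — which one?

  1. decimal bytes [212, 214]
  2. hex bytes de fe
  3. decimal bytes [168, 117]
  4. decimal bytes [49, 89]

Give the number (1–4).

Key hex bytes eb ff ac 0b 51 34 d2 40 cd is 9 bytes > B = 5, so hash it first: H(key) = 87 7e, then zero-pad to 5 bytes: K' = 87 7e 00 00 00.
K' ⊕ ipad = b1 48 36 36 36; K' ⊕ opad = db 22 5c 5c 5c.
m1: inner = H(b1 48 36 36 36 d4 d6) = f3 52; tag = H(db 22 5c 5c 5c f3 52) = e571
m2: inner = H(b1 48 36 36 36 de fe) = 1b 5c; tag = H(db 22 5c 5c 5c 1b 5c) = ef99
m3: inner = H(b1 48 36 36 36 a8 75) = 92 26; tag = H(db 22 5c 5c 5c 92 26) = b910 ← matches
m4: inner = H(b1 48 36 36 36 31 59) = 76 af; tag = H(db 22 5c 5c 5c 76 af) = 42f4

3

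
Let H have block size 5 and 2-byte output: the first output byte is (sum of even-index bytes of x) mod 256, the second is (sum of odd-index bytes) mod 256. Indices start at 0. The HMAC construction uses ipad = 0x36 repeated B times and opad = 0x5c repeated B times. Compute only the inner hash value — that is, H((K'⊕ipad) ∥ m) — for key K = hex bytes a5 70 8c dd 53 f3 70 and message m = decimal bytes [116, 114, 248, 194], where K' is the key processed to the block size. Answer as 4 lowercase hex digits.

6218

Key hex bytes a5 70 8c dd 53 f3 70 is 7 bytes > B = 5, so hash it first: H(key) = f4 40, then zero-pad to 5 bytes: K' = f4 40 00 00 00.
K' ⊕ ipad = c2 76 36 36 36.
Inner input = c2 76 36 36 36 ∥ 74 72 f8 c2.
Inner hash: even-index sum = 610 mod 256 = 98; odd-index sum = 536 mod 256 = 24 → 62 18.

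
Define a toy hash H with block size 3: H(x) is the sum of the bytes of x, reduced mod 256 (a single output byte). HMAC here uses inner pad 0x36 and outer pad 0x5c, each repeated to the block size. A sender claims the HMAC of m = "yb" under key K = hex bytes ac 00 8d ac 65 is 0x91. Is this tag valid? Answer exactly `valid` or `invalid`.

valid

Key hex bytes ac 00 8d ac 65 is 5 bytes > B = 3, so hash it first: H(key) = 4a, then zero-pad to 3 bytes: K' = 4a 00 00.
K' ⊕ ipad = 7c 36 36; K' ⊕ opad = 16 5c 5c.
Inner hash: sum = 124+54+54+121+98 = 451; mod 256 = 195 → c3.
Outer hash (recomputed tag): sum = 22+92+92+195 = 401; mod 256 = 145 → 91.
Recomputed tag = 91; claimed = 91 → match.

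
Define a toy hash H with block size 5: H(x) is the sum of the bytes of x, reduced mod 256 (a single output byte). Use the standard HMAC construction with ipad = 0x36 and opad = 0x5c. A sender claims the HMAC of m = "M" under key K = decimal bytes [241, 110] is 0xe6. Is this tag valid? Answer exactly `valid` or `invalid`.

invalid

Key decimal bytes [241, 110] = f1 6e is 2 bytes ≤ B = 5; zero-pad to 5 bytes: K' = f1 6e 00 00 00.
K' ⊕ ipad = c7 58 36 36 36; K' ⊕ opad = ad 32 5c 5c 5c.
Inner hash: sum = 199+88+54+54+54+77 = 526; mod 256 = 14 → 0e.
Outer hash (recomputed tag): sum = 173+50+92+92+92+14 = 513; mod 256 = 1 → 01.
Recomputed tag = 01; claimed = e6 → mismatch.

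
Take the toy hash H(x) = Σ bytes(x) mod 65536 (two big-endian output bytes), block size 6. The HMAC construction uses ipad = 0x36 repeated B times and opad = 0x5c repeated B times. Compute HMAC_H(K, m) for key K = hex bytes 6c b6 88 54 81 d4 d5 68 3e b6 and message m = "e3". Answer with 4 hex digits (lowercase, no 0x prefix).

02f8

Key hex bytes 6c b6 88 54 81 d4 d5 68 3e b6 is 10 bytes > B = 6, so hash it first: H(key) = 05 84, then zero-pad to 6 bytes: K' = 05 84 00 00 00 00.
K' ⊕ ipad = 33 b2 36 36 36 36.  K' ⊕ opad = 59 d8 5c 5c 5c 5c.
Inner input = (K'⊕ipad) ∥ m = 33 b2 36 36 36 36 ∥ 65 33.
Inner hash: sum = 51+178+54+54+54+54+101+51 = 597 → 02 55.
Outer input = (K'⊕opad) ∥ inner = 59 d8 5c 5c 5c 5c ∥ 02 55.
Outer hash (tag): sum = 89+216+92+92+92+92+2+85 = 760 → 02 f8.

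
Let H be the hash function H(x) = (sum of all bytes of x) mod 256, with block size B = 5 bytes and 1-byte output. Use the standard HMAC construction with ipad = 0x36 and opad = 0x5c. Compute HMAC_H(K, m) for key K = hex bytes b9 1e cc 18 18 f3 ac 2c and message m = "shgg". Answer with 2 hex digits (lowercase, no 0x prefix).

Key hex bytes b9 1e cc 18 18 f3 ac 2c is 8 bytes > B = 5, so hash it first: H(key) = 9e, then zero-pad to 5 bytes: K' = 9e 00 00 00 00.
K' ⊕ ipad = a8 36 36 36 36.  K' ⊕ opad = c2 5c 5c 5c 5c.
Inner input = (K'⊕ipad) ∥ m = a8 36 36 36 36 ∥ 73 68 67 67.
Inner hash: sum = 168+54+54+54+54+115+104+103+103 = 809; mod 256 = 41 → 29.
Outer input = (K'⊕opad) ∥ inner = c2 5c 5c 5c 5c ∥ 29.
Outer hash (tag): sum = 194+92+92+92+92+41 = 603; mod 256 = 91 → 5b.

5b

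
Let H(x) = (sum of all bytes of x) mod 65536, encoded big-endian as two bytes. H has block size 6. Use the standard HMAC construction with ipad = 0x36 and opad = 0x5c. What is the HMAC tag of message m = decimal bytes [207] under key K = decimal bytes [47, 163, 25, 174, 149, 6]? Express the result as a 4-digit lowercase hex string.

03e6

Key decimal bytes [47, 163, 25, 174, 149, 6] = 2f a3 19 ae 95 06 is exactly B = 6 bytes: K' = 2f a3 19 ae 95 06.
K' ⊕ ipad = 19 95 2f 98 a3 30.  K' ⊕ opad = 73 ff 45 f2 c9 5a.
Inner input = (K'⊕ipad) ∥ m = 19 95 2f 98 a3 30 ∥ cf.
Inner hash: sum = 25+149+47+152+163+48+207 = 791 → 03 17.
Outer input = (K'⊕opad) ∥ inner = 73 ff 45 f2 c9 5a ∥ 03 17.
Outer hash (tag): sum = 115+255+69+242+201+90+3+23 = 998 → 03 e6.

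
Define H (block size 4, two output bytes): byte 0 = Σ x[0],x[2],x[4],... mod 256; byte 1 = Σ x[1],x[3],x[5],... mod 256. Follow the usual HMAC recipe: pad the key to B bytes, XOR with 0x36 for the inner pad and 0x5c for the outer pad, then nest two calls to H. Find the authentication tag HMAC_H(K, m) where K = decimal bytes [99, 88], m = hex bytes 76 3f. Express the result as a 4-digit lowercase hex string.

9c43

Key decimal bytes [99, 88] = 63 58 is 2 bytes ≤ B = 4; zero-pad to 4 bytes: K' = 63 58 00 00.
K' ⊕ ipad = 55 6e 36 36.  K' ⊕ opad = 3f 04 5c 5c.
Inner input = (K'⊕ipad) ∥ m = 55 6e 36 36 ∥ 76 3f.
Inner hash: even-index sum = 257 mod 256 = 1; odd-index sum = 227 mod 256 = 227 → 01 e3.
Outer input = (K'⊕opad) ∥ inner = 3f 04 5c 5c ∥ 01 e3.
Outer hash (tag): even-index sum = 156 mod 256 = 156; odd-index sum = 323 mod 256 = 67 → 9c 43.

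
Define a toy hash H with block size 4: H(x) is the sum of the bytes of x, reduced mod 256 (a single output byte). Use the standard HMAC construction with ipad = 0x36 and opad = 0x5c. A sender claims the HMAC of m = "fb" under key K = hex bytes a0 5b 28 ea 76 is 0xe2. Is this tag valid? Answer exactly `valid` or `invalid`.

invalid

Key hex bytes a0 5b 28 ea 76 is 5 bytes > B = 4, so hash it first: H(key) = 83, then zero-pad to 4 bytes: K' = 83 00 00 00.
K' ⊕ ipad = b5 36 36 36; K' ⊕ opad = df 5c 5c 5c.
Inner hash: sum = 181+54+54+54+102+98 = 543; mod 256 = 31 → 1f.
Outer hash (recomputed tag): sum = 223+92+92+92+31 = 530; mod 256 = 18 → 12.
Recomputed tag = 12; claimed = e2 → mismatch.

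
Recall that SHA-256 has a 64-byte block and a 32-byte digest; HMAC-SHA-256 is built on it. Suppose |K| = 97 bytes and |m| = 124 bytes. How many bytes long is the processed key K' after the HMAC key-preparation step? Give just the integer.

Key is 97 > 64 bytes, so it is hashed to 32 bytes then zero-padded to 64: |K'| = 64.

64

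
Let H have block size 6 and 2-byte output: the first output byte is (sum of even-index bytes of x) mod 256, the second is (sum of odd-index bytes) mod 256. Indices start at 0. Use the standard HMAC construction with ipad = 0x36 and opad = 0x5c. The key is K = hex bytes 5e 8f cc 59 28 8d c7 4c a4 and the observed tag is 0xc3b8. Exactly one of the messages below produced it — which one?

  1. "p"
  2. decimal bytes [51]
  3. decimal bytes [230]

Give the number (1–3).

2

Key hex bytes 5e 8f cc 59 28 8d c7 4c a4 is 9 bytes > B = 6, so hash it first: H(key) = bd c1, then zero-pad to 6 bytes: K' = bd c1 00 00 00 00.
K' ⊕ ipad = 8b f7 36 36 36 36; K' ⊕ opad = e1 9d 5c 5c 5c 5c.
m1: inner = H(8b f7 36 36 36 36 70) = 67 63; tag = H(e1 9d 5c 5c 5c 5c 67 63) = 00b8
m2: inner = H(8b f7 36 36 36 36 33) = 2a 63; tag = H(e1 9d 5c 5c 5c 5c 2a 63) = c3b8 ← matches
m3: inner = H(8b f7 36 36 36 36 e6) = dd 63; tag = H(e1 9d 5c 5c 5c 5c dd 63) = 76b8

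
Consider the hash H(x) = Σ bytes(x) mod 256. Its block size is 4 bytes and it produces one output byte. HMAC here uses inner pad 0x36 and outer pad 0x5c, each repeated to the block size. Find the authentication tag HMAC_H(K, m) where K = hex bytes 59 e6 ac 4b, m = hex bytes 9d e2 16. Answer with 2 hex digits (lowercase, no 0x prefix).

Key hex bytes 59 e6 ac 4b is exactly B = 4 bytes: K' = 59 e6 ac 4b.
K' ⊕ ipad = 6f d0 9a 7d.  K' ⊕ opad = 05 ba f0 17.
Inner input = (K'⊕ipad) ∥ m = 6f d0 9a 7d ∥ 9d e2 16.
Inner hash: sum = 111+208+154+125+157+226+22 = 1003; mod 256 = 235 → eb.
Outer input = (K'⊕opad) ∥ inner = 05 ba f0 17 ∥ eb.
Outer hash (tag): sum = 5+186+240+23+235 = 689; mod 256 = 177 → b1.

b1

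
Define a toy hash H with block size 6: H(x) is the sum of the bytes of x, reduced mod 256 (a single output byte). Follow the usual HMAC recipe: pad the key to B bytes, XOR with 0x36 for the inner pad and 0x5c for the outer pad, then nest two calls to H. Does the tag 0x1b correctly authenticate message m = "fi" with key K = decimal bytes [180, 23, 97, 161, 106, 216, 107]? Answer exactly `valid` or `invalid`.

valid

Key decimal bytes [180, 23, 97, 161, 106, 216, 107] = b4 17 61 a1 6a d8 6b is 7 bytes > B = 6, so hash it first: H(key) = 7a, then zero-pad to 6 bytes: K' = 7a 00 00 00 00 00.
K' ⊕ ipad = 4c 36 36 36 36 36; K' ⊕ opad = 26 5c 5c 5c 5c 5c.
Inner hash: sum = 76+54+54+54+54+54+102+105 = 553; mod 256 = 41 → 29.
Outer hash (recomputed tag): sum = 38+92+92+92+92+92+41 = 539; mod 256 = 27 → 1b.
Recomputed tag = 1b; claimed = 1b → match.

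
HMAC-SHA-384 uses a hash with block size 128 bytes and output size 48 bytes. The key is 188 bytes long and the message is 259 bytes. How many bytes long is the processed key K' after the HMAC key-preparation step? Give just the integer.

128

Key is 188 > 128 bytes, so it is hashed to 48 bytes then zero-padded to 128: |K'| = 128.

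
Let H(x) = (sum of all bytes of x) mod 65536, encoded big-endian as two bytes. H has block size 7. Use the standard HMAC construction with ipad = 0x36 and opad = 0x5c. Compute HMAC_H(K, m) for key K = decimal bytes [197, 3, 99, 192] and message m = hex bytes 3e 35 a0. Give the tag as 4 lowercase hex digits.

Key decimal bytes [197, 3, 99, 192] = c5 03 63 c0 is 4 bytes ≤ B = 7; zero-pad to 7 bytes: K' = c5 03 63 c0 00 00 00.
K' ⊕ ipad = f3 35 55 f6 36 36 36.  K' ⊕ opad = 99 5f 3f 9c 5c 5c 5c.
Inner input = (K'⊕ipad) ∥ m = f3 35 55 f6 36 36 36 ∥ 3e 35 a0.
Inner hash: sum = 243+53+85+246+54+54+54+62+53+160 = 1064 → 04 28.
Outer input = (K'⊕opad) ∥ inner = 99 5f 3f 9c 5c 5c 5c ∥ 04 28.
Outer hash (tag): sum = 153+95+63+156+92+92+92+4+40 = 787 → 03 13.

0313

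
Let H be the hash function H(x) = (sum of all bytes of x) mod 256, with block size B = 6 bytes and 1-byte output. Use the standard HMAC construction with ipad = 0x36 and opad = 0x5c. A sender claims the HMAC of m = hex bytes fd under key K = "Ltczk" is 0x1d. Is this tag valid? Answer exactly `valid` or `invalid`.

Key "Ltczk" = 4c 74 63 7a 6b is 5 bytes ≤ B = 6; zero-pad to 6 bytes: K' = 4c 74 63 7a 6b 00.
K' ⊕ ipad = 7a 42 55 4c 5d 36; K' ⊕ opad = 10 28 3f 26 37 5c.
Inner hash: sum = 122+66+85+76+93+54+253 = 749; mod 256 = 237 → ed.
Outer hash (recomputed tag): sum = 16+40+63+38+55+92+237 = 541; mod 256 = 29 → 1d.
Recomputed tag = 1d; claimed = 1d → match.

valid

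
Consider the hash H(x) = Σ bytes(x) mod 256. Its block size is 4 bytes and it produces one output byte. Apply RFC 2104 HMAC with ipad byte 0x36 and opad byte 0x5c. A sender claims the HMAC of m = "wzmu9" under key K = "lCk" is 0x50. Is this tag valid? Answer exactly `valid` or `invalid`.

valid

Key "lCk" = 6c 43 6b is 3 bytes ≤ B = 4; zero-pad to 4 bytes: K' = 6c 43 6b 00.
K' ⊕ ipad = 5a 75 5d 36; K' ⊕ opad = 30 1f 37 5c.
Inner hash: sum = 90+117+93+54+119+122+109+117+57 = 878; mod 256 = 110 → 6e.
Outer hash (recomputed tag): sum = 48+31+55+92+110 = 336; mod 256 = 80 → 50.
Recomputed tag = 50; claimed = 50 → match.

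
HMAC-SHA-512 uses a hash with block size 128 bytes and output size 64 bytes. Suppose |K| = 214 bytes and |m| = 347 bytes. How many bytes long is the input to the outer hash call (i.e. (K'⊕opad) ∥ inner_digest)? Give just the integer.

192

Key is 214 > 128 bytes, so it is hashed to 64 bytes then zero-padded to 128: |K'| = 128.
Outer input = (K'⊕opad) ∥ H(inner) → 128 + 64 = 192 bytes.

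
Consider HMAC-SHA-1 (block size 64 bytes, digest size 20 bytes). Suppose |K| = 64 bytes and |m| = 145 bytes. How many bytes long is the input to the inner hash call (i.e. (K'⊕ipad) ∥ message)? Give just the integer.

209

Key is 64 ≤ 64 bytes, zero-padded: |K'| = 64.
Inner input = (K'⊕ipad) ∥ m → 64 + 145 = 209 bytes.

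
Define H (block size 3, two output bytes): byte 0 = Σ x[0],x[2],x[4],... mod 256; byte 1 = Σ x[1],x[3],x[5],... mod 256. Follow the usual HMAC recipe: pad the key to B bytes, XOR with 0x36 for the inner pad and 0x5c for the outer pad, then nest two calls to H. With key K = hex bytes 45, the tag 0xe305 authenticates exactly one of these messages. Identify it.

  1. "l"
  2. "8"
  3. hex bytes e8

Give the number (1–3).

Key hex bytes 45 is 1 byte ≤ B = 3; zero-pad to 3 bytes: K' = 45 00 00.
K' ⊕ ipad = 73 36 36; K' ⊕ opad = 19 5c 5c.
m1: inner = H(73 36 36 6c) = a9 a2; tag = H(19 5c 5c a9 a2) = 1705
m2: inner = H(73 36 36 38) = a9 6e; tag = H(19 5c 5c a9 6e) = e305 ← matches
m3: inner = H(73 36 36 e8) = a9 1e; tag = H(19 5c 5c a9 1e) = 9305

2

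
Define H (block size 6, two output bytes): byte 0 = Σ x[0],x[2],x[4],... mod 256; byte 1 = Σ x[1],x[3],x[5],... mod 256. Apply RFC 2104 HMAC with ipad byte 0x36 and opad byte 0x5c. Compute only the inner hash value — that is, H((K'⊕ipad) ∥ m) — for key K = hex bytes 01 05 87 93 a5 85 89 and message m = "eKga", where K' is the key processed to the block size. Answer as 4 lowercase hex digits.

b843

Key hex bytes 01 05 87 93 a5 85 89 is 7 bytes > B = 6, so hash it first: H(key) = b6 1d, then zero-pad to 6 bytes: K' = b6 1d 00 00 00 00.
K' ⊕ ipad = 80 2b 36 36 36 36.
Inner input = 80 2b 36 36 36 36 ∥ 65 4b 67 61.
Inner hash: even-index sum = 440 mod 256 = 184; odd-index sum = 323 mod 256 = 67 → b8 43.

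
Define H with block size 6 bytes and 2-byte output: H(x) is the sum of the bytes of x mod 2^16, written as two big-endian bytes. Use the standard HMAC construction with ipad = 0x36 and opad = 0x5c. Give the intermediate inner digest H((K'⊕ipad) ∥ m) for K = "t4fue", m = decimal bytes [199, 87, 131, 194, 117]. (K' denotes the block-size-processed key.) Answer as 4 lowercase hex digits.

0438

Key "t4fue" = 74 34 66 75 65 is 5 bytes ≤ B = 6; zero-pad to 6 bytes: K' = 74 34 66 75 65 00.
K' ⊕ ipad = 42 02 50 43 53 36.
Inner input = 42 02 50 43 53 36 ∥ c7 57 83 c2 75.
Inner hash: sum = 66+2+80+67+83+54+199+87+131+194+117 = 1080 → 04 38.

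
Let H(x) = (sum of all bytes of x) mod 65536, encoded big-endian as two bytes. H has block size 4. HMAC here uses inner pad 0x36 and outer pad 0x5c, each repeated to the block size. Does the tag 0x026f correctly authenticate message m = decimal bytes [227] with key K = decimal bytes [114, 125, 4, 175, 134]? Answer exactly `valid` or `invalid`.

Key decimal bytes [114, 125, 4, 175, 134] = 72 7d 04 af 86 is 5 bytes > B = 4, so hash it first: H(key) = 02 28, then zero-pad to 4 bytes: K' = 02 28 00 00.
K' ⊕ ipad = 34 1e 36 36; K' ⊕ opad = 5e 74 5c 5c.
Inner hash: sum = 52+30+54+54+227 = 417 → 01 a1.
Outer hash (recomputed tag): sum = 94+116+92+92+1+161 = 556 → 02 2c.
Recomputed tag = 022c; claimed = 026f → mismatch.

invalid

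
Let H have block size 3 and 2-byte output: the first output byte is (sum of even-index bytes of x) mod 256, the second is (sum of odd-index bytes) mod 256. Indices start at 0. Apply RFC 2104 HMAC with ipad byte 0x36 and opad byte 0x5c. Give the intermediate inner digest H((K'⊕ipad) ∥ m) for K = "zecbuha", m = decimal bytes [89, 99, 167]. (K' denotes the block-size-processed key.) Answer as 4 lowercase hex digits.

1e19

Key "zecbuha" = 7a 65 63 62 75 68 61 is 7 bytes > B = 3, so hash it first: H(key) = b3 2f, then zero-pad to 3 bytes: K' = b3 2f 00.
K' ⊕ ipad = 85 19 36.
Inner input = 85 19 36 ∥ 59 63 a7.
Inner hash: even-index sum = 286 mod 256 = 30; odd-index sum = 281 mod 256 = 25 → 1e 19.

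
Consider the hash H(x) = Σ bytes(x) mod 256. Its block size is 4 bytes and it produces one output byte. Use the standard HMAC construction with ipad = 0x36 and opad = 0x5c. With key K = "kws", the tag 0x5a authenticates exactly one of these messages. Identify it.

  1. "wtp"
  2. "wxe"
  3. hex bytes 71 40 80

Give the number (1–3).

Key "kws" = 6b 77 73 is 3 bytes ≤ B = 4; zero-pad to 4 bytes: K' = 6b 77 73 00.
K' ⊕ ipad = 5d 41 45 36; K' ⊕ opad = 37 2b 2f 5c.
m1: inner = H(5d 41 45 36 77 74 70) = 74; tag = H(37 2b 2f 5c 74) = 61
m2: inner = H(5d 41 45 36 77 78 65) = 6d; tag = H(37 2b 2f 5c 6d) = 5a ← matches
m3: inner = H(5d 41 45 36 71 40 80) = 4a; tag = H(37 2b 2f 5c 4a) = 37

2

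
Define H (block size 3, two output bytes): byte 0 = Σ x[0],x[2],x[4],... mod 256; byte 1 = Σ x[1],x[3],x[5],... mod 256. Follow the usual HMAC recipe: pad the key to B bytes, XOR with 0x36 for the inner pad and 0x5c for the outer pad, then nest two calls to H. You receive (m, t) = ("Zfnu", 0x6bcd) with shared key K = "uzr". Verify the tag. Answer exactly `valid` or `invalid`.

Key "uzr" = 75 7a 72 is exactly B = 3 bytes: K' = 75 7a 72.
K' ⊕ ipad = 43 4c 44; K' ⊕ opad = 29 26 2e.
Inner hash: even-index sum = 354 mod 256 = 98; odd-index sum = 276 mod 256 = 20 → 62 14.
Outer hash (recomputed tag): even-index sum = 107 mod 256 = 107; odd-index sum = 136 mod 256 = 136 → 6b 88.
Recomputed tag = 6b88; claimed = 6bcd → mismatch.

invalid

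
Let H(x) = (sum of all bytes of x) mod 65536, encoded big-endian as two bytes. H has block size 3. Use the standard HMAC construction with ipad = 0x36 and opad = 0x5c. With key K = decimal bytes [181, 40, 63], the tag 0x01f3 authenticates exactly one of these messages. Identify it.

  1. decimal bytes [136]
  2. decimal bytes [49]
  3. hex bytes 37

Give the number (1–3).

Key decimal bytes [181, 40, 63] = b5 28 3f is exactly B = 3 bytes: K' = b5 28 3f.
K' ⊕ ipad = 83 1e 09; K' ⊕ opad = e9 74 63.
m1: inner = H(83 1e 09 88) = 01 32; tag = H(e9 74 63 01 32) = 01f3 ← matches
m2: inner = H(83 1e 09 31) = 00 db; tag = H(e9 74 63 00 db) = 029b
m3: inner = H(83 1e 09 37) = 00 e1; tag = H(e9 74 63 00 e1) = 02a1

1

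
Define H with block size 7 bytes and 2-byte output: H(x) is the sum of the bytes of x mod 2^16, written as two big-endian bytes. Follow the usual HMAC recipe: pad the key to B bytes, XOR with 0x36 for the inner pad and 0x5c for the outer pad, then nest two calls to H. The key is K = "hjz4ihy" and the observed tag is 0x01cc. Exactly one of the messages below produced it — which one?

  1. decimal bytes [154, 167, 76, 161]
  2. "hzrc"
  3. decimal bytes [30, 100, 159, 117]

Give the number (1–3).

1

Key "hjz4ihy" = 68 6a 7a 34 69 68 79 is exactly B = 7 bytes: K' = 68 6a 7a 34 69 68 79.
K' ⊕ ipad = 5e 5c 4c 02 5f 5e 4f; K' ⊕ opad = 34 36 26 68 35 34 25.
m1: inner = H(5e 5c 4c 02 5f 5e 4f 9a a7 4c a1) = 04 42; tag = H(34 36 26 68 35 34 25 04 42) = 01cc ← matches
m2: inner = H(5e 5c 4c 02 5f 5e 4f 68 7a 72 63) = 03 cb; tag = H(34 36 26 68 35 34 25 03 cb) = 0254
m3: inner = H(5e 5c 4c 02 5f 5e 4f 1e 64 9f 75) = 03 aa; tag = H(34 36 26 68 35 34 25 03 aa) = 0233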